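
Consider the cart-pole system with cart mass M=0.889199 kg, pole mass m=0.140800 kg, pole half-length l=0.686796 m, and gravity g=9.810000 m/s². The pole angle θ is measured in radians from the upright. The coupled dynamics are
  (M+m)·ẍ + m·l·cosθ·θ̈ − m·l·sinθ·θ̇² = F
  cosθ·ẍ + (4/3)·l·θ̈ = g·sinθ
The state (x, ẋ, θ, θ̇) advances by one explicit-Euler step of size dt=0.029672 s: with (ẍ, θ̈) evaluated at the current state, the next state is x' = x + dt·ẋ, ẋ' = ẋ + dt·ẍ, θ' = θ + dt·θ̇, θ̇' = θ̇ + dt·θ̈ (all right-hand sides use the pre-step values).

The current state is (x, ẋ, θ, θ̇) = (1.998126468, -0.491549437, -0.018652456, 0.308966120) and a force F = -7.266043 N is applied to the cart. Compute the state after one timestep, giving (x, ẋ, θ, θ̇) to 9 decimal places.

(1.983541213, -0.724156114, -0.009484813, 0.557006073)

sinθ=-0.018651374, cosθ=0.999826048
temp = (F + m·l·θ̇²·sinθ)/(M+m) = (-7.266043 + -0.000172172)/1.029999 = -7.054584686
θ̈ = (g·sinθ − cosθ·temp)/(l·(4/3 − m·cos²θ/(M+m))) = 8.359394464
ẍ = temp − m·l·θ̈·cosθ/(M+m) = -7.839265213
Euler: x'=1.998126468+0.029672·-0.491549437=1.983541213, ẋ'=-0.491549437+0.029672·-7.839265213=-0.724156114
       θ'=-0.018652456+0.029672·0.308966120=-0.009484813, θ̇'=0.308966120+0.029672·8.359394464=0.557006073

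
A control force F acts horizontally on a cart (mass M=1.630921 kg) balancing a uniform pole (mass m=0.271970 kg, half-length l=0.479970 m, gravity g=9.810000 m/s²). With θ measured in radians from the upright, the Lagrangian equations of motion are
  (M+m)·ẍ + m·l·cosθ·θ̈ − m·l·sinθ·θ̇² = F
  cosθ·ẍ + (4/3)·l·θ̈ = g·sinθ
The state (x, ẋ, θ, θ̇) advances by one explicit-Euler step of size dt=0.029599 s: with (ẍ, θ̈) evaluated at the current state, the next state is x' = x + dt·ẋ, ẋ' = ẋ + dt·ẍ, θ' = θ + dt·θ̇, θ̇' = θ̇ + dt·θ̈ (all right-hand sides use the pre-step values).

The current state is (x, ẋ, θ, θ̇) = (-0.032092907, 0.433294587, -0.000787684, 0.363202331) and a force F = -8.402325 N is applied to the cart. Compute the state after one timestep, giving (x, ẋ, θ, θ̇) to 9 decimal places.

(-0.019267821, 0.286933900, 0.009962742, 0.591547736)

sinθ=-0.000787684, cosθ=0.999999690
temp = (F + m·l·θ̇²·sinθ)/(M+m) = (-8.402325 + -0.000013564)/1.902891 = -4.415564824
θ̈ = (g·sinθ − cosθ·temp)/(l·(4/3 − m·cos²θ/(M+m))) = 7.714632407
ẍ = temp − m·l·θ̈·cosθ/(M+m) = -4.944784869
Euler: x'=-0.032092907+0.029599·0.433294587=-0.019267821, ẋ'=0.433294587+0.029599·-4.944784869=0.286933900
       θ'=-0.000787684+0.029599·0.363202331=0.009962742, θ̇'=0.363202331+0.029599·7.714632407=0.591547736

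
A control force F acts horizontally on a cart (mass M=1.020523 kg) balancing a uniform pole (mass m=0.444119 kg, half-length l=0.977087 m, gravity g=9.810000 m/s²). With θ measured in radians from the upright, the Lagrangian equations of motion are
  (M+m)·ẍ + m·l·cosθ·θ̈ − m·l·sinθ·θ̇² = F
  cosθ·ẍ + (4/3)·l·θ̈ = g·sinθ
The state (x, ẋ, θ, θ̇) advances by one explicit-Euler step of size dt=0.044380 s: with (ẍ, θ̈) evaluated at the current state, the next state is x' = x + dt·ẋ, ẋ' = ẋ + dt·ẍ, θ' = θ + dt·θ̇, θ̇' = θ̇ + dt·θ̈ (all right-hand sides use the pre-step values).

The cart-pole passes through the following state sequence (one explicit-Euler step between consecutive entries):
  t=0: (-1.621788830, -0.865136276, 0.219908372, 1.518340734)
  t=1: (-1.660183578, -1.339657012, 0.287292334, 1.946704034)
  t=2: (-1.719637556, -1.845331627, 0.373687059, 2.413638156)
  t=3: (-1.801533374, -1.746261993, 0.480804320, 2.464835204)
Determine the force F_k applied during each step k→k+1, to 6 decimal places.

step 0→1:
  ẍ = (ẋ'−ẋ)/dt = (-1.339657012−-0.865136276)/0.044380 = -10.692220
  θ̈ = (θ̇'−θ̇)/dt = (1.946704034−1.518340734)/0.044380 = 9.652170
  sinθ=0.218140, cosθ=0.975917
  F = (M+m)·ẍ + m·l·cosθ·θ̈ − m·l·sinθ·θ̇² = -15.660275 + 4.087621 − 0.218226 = -11.790880
step 1→2:
  ẍ = (ẋ'−ẋ)/dt = (-1.845331627−-1.339657012)/0.044380 = -11.394200
  θ̈ = (θ̇'−θ̇)/dt = (2.413638156−1.946704034)/0.044380 = 10.521274
  sinθ=0.283357, cosθ=0.959015
  F = (M+m)·ẍ + m·l·cosθ·θ̈ − m·l·sinθ·θ̇² = -16.688424 + 4.378508 − 0.465978 = -12.775895
step 2→3:
  ẍ = (ẋ'−ẋ)/dt = (-1.746261993−-1.845331627)/0.044380 = 2.232304
  θ̈ = (θ̇'−θ̇)/dt = (2.464835204−2.413638156)/0.044380 = 1.153606
  sinθ=0.365051, cosθ=0.930988
  F = (M+m)·ẍ + m·l·cosθ·θ̈ − m·l·sinθ·θ̇² = 3.269526 + 0.466052 − 0.922847 = 2.812730

F_0 = -11.790880 N
F_1 = -12.775895 N
F_2 = 2.812730 N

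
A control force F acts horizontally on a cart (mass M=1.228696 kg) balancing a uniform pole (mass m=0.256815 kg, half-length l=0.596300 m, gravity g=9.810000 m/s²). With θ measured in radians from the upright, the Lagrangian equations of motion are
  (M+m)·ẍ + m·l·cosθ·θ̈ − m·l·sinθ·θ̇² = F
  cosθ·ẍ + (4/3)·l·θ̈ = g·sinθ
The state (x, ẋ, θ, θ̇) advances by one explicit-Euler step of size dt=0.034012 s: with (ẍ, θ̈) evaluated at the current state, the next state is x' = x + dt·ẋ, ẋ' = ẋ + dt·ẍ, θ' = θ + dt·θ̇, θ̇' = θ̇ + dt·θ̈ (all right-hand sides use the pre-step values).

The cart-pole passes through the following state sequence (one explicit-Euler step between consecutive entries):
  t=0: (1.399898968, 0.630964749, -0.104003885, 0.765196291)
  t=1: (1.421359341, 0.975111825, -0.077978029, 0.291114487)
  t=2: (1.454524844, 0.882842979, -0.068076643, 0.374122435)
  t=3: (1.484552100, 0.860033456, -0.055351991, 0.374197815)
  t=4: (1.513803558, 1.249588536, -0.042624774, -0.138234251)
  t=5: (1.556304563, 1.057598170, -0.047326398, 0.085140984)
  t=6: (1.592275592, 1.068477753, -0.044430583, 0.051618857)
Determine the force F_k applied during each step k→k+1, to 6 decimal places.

step 0→1:
  ẍ = (ẋ'−ẋ)/dt = (0.975111825−0.630964749)/0.034012 = 10.118402
  θ̈ = (θ̇'−θ̇)/dt = (0.291114487−0.765196291)/0.034012 = -13.938663
  sinθ=-0.103816, cosθ=0.994596
  F = (M+m)·ẍ + m·l·cosθ·θ̈ − m·l·sinθ·θ̇² = 15.030997 + -2.123016 − -0.009309 = 12.917290
step 1→2:
  ẍ = (ẋ'−ẋ)/dt = (0.882842979−0.975111825)/0.034012 = -2.712832
  θ̈ = (θ̇'−θ̇)/dt = (0.374122435−0.291114487)/0.034012 = 2.440549
  sinθ=-0.077899, cosθ=0.996961
  F = (M+m)·ẍ + m·l·cosθ·θ̈ − m·l·sinθ·θ̇² = -4.029942 + 0.372607 − -0.001011 = -3.656324
step 2→3:
  ẍ = (ẋ'−ẋ)/dt = (0.860033456−0.882842979)/0.034012 = -0.670632
  θ̈ = (θ̇'−θ̇)/dt = (0.374197815−0.374122435)/0.034012 = 0.002216
  sinθ=-0.068024, cosθ=0.997684
  F = (M+m)·ẍ + m·l·cosθ·θ̈ − m·l·sinθ·θ̇² = -0.996231 + 0.000339 − -0.001458 = -0.994434
step 3→4:
  ẍ = (ẋ'−ẋ)/dt = (1.249588536−0.860033456)/0.034012 = 11.453460
  θ̈ = (θ̇'−θ̇)/dt = (-0.138234251−0.374197815)/0.034012 = -15.066214
  sinθ=-0.055324, cosθ=0.998468
  F = (M+m)·ẍ + m·l·cosθ·θ̈ − m·l·sinθ·θ̇² = 17.014241 + -2.303688 − -0.001186 = 14.711739
step 4→5:
  ẍ = (ẋ'−ẋ)/dt = (1.057598170−1.249588536)/0.034012 = -5.644783
  θ̈ = (θ̇'−θ̇)/dt = (0.085140984−-0.138234251)/0.034012 = 6.567542
  sinθ=-0.042612, cosθ=0.999092
  F = (M+m)·ẍ + m·l·cosθ·θ̈ − m·l·sinθ·θ̇² = -8.385388 + 1.004832 − -0.000125 = -7.380431
step 5→6:
  ẍ = (ẋ'−ẋ)/dt = (1.068477753−1.057598170)/0.034012 = 0.319875
  θ̈ = (θ̇'−θ̇)/dt = (0.051618857−0.085140984)/0.034012 = -0.985597
  sinθ=-0.047309, cosθ=0.998880
  F = (M+m)·ẍ + m·l·cosθ·θ̈ − m·l·sinθ·θ̇² = 0.475178 + -0.150764 − -0.000053 = 0.324466

F_0 = 12.917290 N
F_1 = -3.656324 N
F_2 = -0.994434 N
F_3 = 14.711739 N
F_4 = -7.380431 N
F_5 = 0.324466 N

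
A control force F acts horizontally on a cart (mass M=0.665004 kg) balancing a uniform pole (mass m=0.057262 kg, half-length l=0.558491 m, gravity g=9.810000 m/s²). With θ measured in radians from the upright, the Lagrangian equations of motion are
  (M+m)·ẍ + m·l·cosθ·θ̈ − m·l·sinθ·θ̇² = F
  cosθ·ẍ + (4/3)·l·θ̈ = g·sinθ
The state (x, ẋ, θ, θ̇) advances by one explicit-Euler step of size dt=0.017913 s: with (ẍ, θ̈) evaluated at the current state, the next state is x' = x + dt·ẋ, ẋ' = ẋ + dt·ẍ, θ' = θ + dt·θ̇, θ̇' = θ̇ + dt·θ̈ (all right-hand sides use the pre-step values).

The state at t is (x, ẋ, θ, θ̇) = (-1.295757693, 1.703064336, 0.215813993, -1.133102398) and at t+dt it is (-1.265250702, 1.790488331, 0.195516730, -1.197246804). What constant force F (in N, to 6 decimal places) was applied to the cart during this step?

ẍ = (ẋ'−ẋ)/dt = (1.790488331−1.703064336)/0.017913 = 4.880478
θ̈ = (θ̇'−θ̇)/dt = (-1.197246804−-1.133102398)/0.017913 = -3.580886
sinθ=0.214143, cosθ=0.976802
F = (M+m)·ẍ + m·l·cosθ·θ̈ − m·l·sinθ·θ̇² = 3.525003 + -0.111861 − 0.008793 = 3.404349

F = 3.404349 N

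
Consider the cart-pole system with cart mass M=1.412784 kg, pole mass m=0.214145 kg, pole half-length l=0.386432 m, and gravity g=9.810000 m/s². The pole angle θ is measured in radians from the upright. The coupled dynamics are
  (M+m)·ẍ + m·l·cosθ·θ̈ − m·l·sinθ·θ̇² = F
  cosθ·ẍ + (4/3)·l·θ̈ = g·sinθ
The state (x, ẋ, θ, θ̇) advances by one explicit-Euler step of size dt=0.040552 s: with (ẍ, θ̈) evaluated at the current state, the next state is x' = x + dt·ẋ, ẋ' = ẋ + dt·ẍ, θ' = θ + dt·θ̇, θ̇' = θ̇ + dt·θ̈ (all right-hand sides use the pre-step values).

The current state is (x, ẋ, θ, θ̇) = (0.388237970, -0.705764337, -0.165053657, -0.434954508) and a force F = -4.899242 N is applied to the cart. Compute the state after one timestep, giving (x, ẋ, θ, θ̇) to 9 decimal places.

(0.359617815, -0.833886172, -0.182691932, -0.316529757)

sinθ=-0.164305259, cosθ=0.986409541
temp = (F + m·l·θ̇²·sinθ)/(M+m) = (-4.899242 + -0.002572291)/1.626929 = -3.012924529
θ̈ = (g·sinθ − cosθ·temp)/(l·(4/3 − m·cos²θ/(M+m))) = 2.920318373
ẍ = temp − m·l·θ̈·cosθ/(M+m) = -3.159445533
Euler: x'=0.388237970+0.040552·-0.705764337=0.359617815, ẋ'=-0.705764337+0.040552·-3.159445533=-0.833886172
       θ'=-0.165053657+0.040552·-0.434954508=-0.182691932, θ̇'=-0.434954508+0.040552·2.920318373=-0.316529757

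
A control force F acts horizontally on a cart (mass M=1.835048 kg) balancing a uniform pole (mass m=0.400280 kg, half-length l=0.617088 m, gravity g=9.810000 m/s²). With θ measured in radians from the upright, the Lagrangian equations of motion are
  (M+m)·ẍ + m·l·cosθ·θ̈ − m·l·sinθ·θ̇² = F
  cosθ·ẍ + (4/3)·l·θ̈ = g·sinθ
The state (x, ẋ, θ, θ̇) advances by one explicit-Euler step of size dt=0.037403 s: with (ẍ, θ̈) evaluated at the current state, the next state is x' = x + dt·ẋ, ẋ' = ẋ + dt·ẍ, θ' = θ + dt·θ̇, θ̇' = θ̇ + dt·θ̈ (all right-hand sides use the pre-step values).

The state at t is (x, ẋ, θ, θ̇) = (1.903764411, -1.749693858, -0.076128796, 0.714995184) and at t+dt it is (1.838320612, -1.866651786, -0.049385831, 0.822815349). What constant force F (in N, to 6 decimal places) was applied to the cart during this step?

F = -6.270214 N

ẍ = (ẋ'−ẋ)/dt = (-1.866651786−-1.749693858)/0.037403 = -3.126967
θ̈ = (θ̇'−θ̇)/dt = (0.822815349−0.714995184)/0.037403 = 2.882661
sinθ=-0.076055, cosθ=0.997104
F = (M+m)·ẍ + m·l·cosθ·θ̈ − m·l·sinθ·θ̇² = -6.989796 + 0.709978 − -0.009604 = -6.270214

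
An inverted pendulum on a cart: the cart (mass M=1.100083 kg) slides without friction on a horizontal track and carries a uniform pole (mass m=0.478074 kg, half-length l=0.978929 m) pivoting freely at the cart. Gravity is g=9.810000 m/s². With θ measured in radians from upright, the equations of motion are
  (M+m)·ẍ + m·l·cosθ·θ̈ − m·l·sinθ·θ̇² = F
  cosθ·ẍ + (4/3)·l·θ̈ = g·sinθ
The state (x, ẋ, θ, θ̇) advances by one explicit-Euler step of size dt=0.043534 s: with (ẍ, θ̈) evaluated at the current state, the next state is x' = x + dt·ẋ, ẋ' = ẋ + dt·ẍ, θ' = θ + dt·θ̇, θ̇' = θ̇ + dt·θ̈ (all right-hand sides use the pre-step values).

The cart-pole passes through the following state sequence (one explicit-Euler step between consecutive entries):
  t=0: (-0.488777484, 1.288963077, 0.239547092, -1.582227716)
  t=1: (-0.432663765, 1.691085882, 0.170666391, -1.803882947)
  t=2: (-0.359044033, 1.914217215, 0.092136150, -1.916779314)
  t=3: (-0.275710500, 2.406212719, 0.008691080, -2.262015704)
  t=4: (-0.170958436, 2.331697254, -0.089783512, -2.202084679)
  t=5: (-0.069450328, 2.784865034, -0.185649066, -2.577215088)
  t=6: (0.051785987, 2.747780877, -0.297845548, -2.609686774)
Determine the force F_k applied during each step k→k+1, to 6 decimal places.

F_0 = 11.984625 N
F_1 = 6.634092 N
F_2 = 13.981568 N
F_3 = -2.077834 N
F_4 = 12.614835 N
F_5 = -1.113646 N

step 0→1:
  ẍ = (ẋ'−ẋ)/dt = (1.691085882−1.288963077)/0.043534 = 9.236983
  θ̈ = (θ̇'−θ̇)/dt = (-1.803882947−-1.582227716)/0.043534 = -5.091543
  sinθ=0.237263, cosθ=0.971446
  F = (M+m)·ẍ + m·l·cosθ·θ̈ − m·l·sinθ·θ̇² = 14.577409 + -2.314804 − 0.277980 = 11.984625
step 1→2:
  ẍ = (ẋ'−ẋ)/dt = (1.914217215−1.691085882)/0.043534 = 5.125450
  θ̈ = (θ̇'−θ̇)/dt = (-1.916779314−-1.803882947)/0.043534 = -2.593292
  sinθ=0.169839, cosθ=0.985472
  F = (M+m)·ẍ + m·l·cosθ·θ̈ − m·l·sinθ·θ̇² = 8.088765 + -1.196030 − 0.258643 = 6.634092
step 2→3:
  ẍ = (ẋ'−ẋ)/dt = (2.406212719−1.914217215)/0.043534 = 11.301408
  θ̈ = (θ̇'−θ̇)/dt = (-2.262015704−-1.916779314)/0.043534 = -7.930270
  sinθ=0.092006, cosθ=0.995758
  F = (M+m)·ẍ + m·l·cosθ·θ̈ − m·l·sinθ·θ̇² = 17.835396 + -3.695629 − 0.158200 = 13.981568
step 3→4:
  ẍ = (ẋ'−ẋ)/dt = (2.331697254−2.406212719)/0.043534 = -1.711661
  θ̈ = (θ̇'−θ̇)/dt = (-2.202084679−-2.262015704)/0.043534 = 1.376649
  sinθ=0.008691, cosθ=0.999962
  F = (M+m)·ẍ + m·l·cosθ·θ̈ − m·l·sinθ·θ̇² = -2.701270 + 0.644248 − 0.020812 = -2.077834
step 4→5:
  ẍ = (ẋ'−ẋ)/dt = (2.784865034−2.331697254)/0.043534 = 10.409514
  θ̈ = (θ̇'−θ̇)/dt = (-2.577215088−-2.202084679)/0.043534 = -8.616952
  sinθ=-0.089663, cosθ=0.995972
  F = (M+m)·ẍ + m·l·cosθ·θ̈ − m·l·sinθ·θ̇² = 16.427847 + -4.016495 − -0.203483 = 12.614835
step 5→6:
  ẍ = (ẋ'−ẋ)/dt = (2.747780877−2.784865034)/0.043534 = -0.851844
  θ̈ = (θ̇'−θ̇)/dt = (-2.609686774−-2.577215088)/0.043534 = -0.745893
  sinθ=-0.184584, cosθ=0.982817
  F = (M+m)·ẍ + m·l·cosθ·θ̈ − m·l·sinθ·θ̇² = -1.344343 + -0.343080 − -0.573777 = -1.113646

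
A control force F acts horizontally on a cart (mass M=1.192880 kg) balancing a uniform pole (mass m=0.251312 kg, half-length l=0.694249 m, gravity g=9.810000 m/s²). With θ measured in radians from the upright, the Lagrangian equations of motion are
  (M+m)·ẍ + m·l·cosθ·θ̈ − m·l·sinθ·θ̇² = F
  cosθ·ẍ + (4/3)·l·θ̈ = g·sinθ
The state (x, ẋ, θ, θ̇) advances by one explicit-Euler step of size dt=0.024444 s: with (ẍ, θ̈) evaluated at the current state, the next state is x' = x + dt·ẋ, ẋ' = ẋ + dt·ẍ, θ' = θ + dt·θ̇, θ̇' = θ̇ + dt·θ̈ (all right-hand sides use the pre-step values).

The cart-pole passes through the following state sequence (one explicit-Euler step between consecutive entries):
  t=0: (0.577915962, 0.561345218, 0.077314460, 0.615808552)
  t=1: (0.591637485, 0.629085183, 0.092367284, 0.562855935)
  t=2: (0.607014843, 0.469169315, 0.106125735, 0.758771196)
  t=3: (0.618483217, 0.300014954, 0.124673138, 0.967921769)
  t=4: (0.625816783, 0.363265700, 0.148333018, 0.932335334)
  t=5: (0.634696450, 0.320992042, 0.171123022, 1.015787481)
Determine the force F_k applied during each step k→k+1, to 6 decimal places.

step 0→1:
  ẍ = (ẋ'−ẋ)/dt = (0.629085183−0.561345218)/0.024444 = 2.771231
  θ̈ = (θ̇'−θ̇)/dt = (0.562855935−0.615808552)/0.024444 = -2.166283
  sinθ=0.077237, cosθ=0.997013
  F = (M+m)·ẍ + m·l·cosθ·θ̈ − m·l·sinθ·θ̇² = 4.002189 + -0.376829 − 0.005110 = 3.620250
step 1→2:
  ẍ = (ẋ'−ẋ)/dt = (0.469169315−0.629085183)/0.024444 = -6.542132
  θ̈ = (θ̇'−θ̇)/dt = (0.758771196−0.562855935)/0.024444 = 8.014861
  sinθ=0.092236, cosθ=0.995737
  F = (M+m)·ẍ + m·l·cosθ·θ̈ − m·l·sinθ·θ̇² = -9.448094 + 1.392417 − 0.005098 = -8.060776
step 2→3:
  ẍ = (ẋ'−ẋ)/dt = (0.300014954−0.469169315)/0.024444 = -6.920077
  θ̈ = (θ̇'−θ̇)/dt = (0.967921769−0.758771196)/0.024444 = 8.556315
  sinθ=0.105927, cosθ=0.994374
  F = (M+m)·ẍ + m·l·cosθ·θ̈ − m·l·sinθ·θ̇² = -9.993920 + 1.484448 − 0.010640 = -8.520112
step 3→4:
  ẍ = (ẋ'−ẋ)/dt = (0.363265700−0.300014954)/0.024444 = 2.587578
  θ̈ = (θ̇'−θ̇)/dt = (0.932335334−0.967921769)/0.024444 = -1.455835
  sinθ=0.124350, cosθ=0.992238
  F = (M+m)·ẍ + m·l·cosθ·θ̈ − m·l·sinθ·θ̇² = 3.736959 + -0.252033 − 0.020326 = 3.464600
step 4→5:
  ẍ = (ẋ'−ẋ)/dt = (0.320992042−0.363265700)/0.024444 = -1.729408
  θ̈ = (θ̇'−θ̇)/dt = (1.015787481−0.932335334)/0.024444 = 3.414014
  sinθ=0.147790, cosθ=0.989019
  F = (M+m)·ẍ + m·l·cosθ·θ̈ − m·l·sinθ·θ̇² = -2.497598 + 0.589113 − 0.022414 = -1.930899

F_0 = 3.620250 N
F_1 = -8.060776 N
F_2 = -8.520112 N
F_3 = 3.464600 N
F_4 = -1.930899 N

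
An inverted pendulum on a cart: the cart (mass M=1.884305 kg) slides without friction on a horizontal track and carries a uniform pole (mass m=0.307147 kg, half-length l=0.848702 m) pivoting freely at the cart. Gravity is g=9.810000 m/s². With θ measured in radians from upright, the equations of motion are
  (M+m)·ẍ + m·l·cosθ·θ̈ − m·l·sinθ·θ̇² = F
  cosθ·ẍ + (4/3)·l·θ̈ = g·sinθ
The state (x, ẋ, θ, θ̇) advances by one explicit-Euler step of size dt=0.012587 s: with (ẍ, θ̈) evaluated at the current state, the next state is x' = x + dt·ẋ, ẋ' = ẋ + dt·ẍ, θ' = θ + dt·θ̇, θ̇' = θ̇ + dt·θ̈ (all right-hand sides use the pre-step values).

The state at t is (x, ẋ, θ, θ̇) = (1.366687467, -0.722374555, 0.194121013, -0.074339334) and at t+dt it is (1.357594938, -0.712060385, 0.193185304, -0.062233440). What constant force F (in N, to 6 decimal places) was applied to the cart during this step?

ẍ = (ẋ'−ẋ)/dt = (-0.712060385−-0.722374555)/0.012587 = 0.819430
θ̈ = (θ̇'−θ̇)/dt = (-0.062233440−-0.074339334)/0.012587 = 0.961778
sinθ=0.192904, cosθ=0.981218
F = (M+m)·ẍ + m·l·cosθ·θ̈ − m·l·sinθ·θ̇² = 1.795742 + 0.246004 − 0.000278 = 2.041468

F = 2.041468 N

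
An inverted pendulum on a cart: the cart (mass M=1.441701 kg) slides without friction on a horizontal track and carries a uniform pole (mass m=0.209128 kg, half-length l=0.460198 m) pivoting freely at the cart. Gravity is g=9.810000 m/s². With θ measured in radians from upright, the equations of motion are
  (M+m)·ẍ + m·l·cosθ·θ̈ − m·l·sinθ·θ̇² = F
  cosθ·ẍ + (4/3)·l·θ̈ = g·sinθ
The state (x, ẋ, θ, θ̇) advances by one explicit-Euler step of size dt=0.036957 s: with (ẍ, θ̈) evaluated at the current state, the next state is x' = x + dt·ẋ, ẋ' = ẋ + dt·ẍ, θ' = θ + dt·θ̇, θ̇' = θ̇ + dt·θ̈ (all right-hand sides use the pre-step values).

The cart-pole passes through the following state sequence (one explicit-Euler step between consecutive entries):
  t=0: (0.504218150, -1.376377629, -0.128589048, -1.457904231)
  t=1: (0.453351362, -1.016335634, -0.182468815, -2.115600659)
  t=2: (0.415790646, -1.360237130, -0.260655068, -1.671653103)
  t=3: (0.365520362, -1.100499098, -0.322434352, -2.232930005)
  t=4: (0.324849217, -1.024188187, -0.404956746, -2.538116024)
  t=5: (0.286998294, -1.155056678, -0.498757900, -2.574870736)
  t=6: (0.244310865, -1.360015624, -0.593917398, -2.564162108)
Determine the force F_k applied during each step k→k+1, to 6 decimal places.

F_0 = 14.410339 N
F_1 = -14.146645 N
F_2 = 10.259266 N
F_3 = 2.806995 N
F_4 = -5.689465 N
F_5 = -8.825593 N

step 0→1:
  ẍ = (ẋ'−ẋ)/dt = (-1.016335634−-1.376377629)/0.036957 = 9.742187
  θ̈ = (θ̇'−θ̇)/dt = (-2.115600659−-1.457904231)/0.036957 = -17.796261
  sinθ=-0.128235, cosθ=0.991744
  F = (M+m)·ẍ + m·l·cosθ·θ̈ − m·l·sinθ·θ̇² = 16.082684 + -1.698577 − -0.026231 = 14.410339
step 1→2:
  ẍ = (ẋ'−ẋ)/dt = (-1.360237130−-1.016335634)/0.036957 = -9.305449
  θ̈ = (θ̇'−θ̇)/dt = (-1.671653103−-2.115600659)/0.036957 = 12.012543
  sinθ=-0.181458, cosθ=0.983399
  F = (M+m)·ẍ + m·l·cosθ·θ̈ − m·l·sinθ·θ̇² = -15.361706 + 1.136898 − -0.078163 = -14.146645
step 2→3:
  ẍ = (ẋ'−ẋ)/dt = (-1.100499098−-1.360237130)/0.036957 = 7.028115
  θ̈ = (θ̇'−θ̇)/dt = (-2.232930005−-1.671653103)/0.036957 = -15.187296
  sinθ=-0.257714, cosθ=0.966221
  F = (M+m)·ẍ + m·l·cosθ·θ̈ − m·l·sinθ·θ̇² = 11.602215 + -1.412258 − -0.069308 = 10.259266
step 3→4:
  ẍ = (ẋ'−ẋ)/dt = (-1.024188187−-1.100499098)/0.036957 = 2.064857
  θ̈ = (θ̇'−θ̇)/dt = (-2.538116024−-2.232930005)/0.036957 = -8.257868
  sinθ=-0.316876, cosθ=0.948467
  F = (M+m)·ẍ + m·l·cosθ·θ̈ − m·l·sinθ·θ̇² = 3.408725 + -0.753784 − -0.152054 = 2.806995
step 4→5:
  ẍ = (ẋ'−ẋ)/dt = (-1.155056678−-1.024188187)/0.036957 = -3.541102
  θ̈ = (θ̇'−θ̇)/dt = (-2.574870736−-2.538116024)/0.036957 = -0.994526
  sinθ=-0.393979, cosθ=0.919119
  F = (M+m)·ẍ + m·l·cosθ·θ̈ − m·l·sinθ·θ̇² = -5.845753 + -0.087972 − -0.244260 = -5.689465
step 5→6:
  ẍ = (ẋ'−ẋ)/dt = (-1.360015624−-1.155056678)/0.036957 = -5.545876
  θ̈ = (θ̇'−θ̇)/dt = (-2.564162108−-2.574870736)/0.036957 = 0.289759
  sinθ=-0.478335, cosθ=0.878177
  F = (M+m)·ẍ + m·l·cosθ·θ̈ − m·l·sinθ·θ̇² = -9.155293 + 0.024489 − -0.305211 = -8.825593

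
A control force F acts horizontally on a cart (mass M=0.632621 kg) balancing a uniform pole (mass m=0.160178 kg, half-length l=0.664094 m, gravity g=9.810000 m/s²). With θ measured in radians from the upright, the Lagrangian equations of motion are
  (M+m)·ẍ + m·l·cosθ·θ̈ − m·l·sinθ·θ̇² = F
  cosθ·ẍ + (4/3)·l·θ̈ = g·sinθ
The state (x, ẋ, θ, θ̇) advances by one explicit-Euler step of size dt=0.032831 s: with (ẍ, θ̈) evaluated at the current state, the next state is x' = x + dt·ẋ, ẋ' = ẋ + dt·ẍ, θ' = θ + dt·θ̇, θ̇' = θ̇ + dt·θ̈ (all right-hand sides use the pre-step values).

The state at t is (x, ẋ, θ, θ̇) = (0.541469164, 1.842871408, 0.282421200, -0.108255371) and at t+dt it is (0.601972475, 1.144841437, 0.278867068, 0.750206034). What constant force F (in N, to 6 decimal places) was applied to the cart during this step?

ẍ = (ẋ'−ẋ)/dt = (1.144841437−1.842871408)/0.032831 = -21.261307
θ̈ = (θ̇'−θ̇)/dt = (0.750206034−-0.108255371)/0.032831 = 26.147891
sinθ=0.278682, cosθ=0.960384
F = (M+m)·ẍ + m·l·cosθ·θ̈ − m·l·sinθ·θ̇² = -16.855943 + 2.671245 − 0.000347 = -14.185045

F = -14.185045 N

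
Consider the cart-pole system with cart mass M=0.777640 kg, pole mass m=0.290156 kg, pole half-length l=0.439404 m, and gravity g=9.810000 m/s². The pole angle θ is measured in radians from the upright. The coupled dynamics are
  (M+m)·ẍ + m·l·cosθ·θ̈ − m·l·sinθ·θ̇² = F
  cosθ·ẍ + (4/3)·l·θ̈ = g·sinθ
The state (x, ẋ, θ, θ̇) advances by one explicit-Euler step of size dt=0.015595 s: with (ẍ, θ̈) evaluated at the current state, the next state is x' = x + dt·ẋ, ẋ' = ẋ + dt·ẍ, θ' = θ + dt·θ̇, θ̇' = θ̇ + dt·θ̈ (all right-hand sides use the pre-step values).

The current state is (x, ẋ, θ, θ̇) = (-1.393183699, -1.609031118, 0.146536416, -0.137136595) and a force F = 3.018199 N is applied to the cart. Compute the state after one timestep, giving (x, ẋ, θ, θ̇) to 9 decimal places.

(-1.418276539, -1.559587595, 0.144397771, -0.182497372)

sinθ=0.146012551, cosθ=0.989282738
temp = (F + m·l·θ̇²·sinθ)/(M+m) = (3.018199 + 0.000350100)/1.067796 = 2.826896805
θ̈ = (g·sinθ − cosθ·temp)/(l·(4/3 − m·cos²θ/(M+m))) = -2.908674386
ẍ = temp − m·l·θ̈·cosθ/(M+m) = 3.170472797
Euler: x'=-1.393183699+0.015595·-1.609031118=-1.418276539, ẋ'=-1.609031118+0.015595·3.170472797=-1.559587595
       θ'=0.146536416+0.015595·-0.137136595=0.144397771, θ̇'=-0.137136595+0.015595·-2.908674386=-0.182497372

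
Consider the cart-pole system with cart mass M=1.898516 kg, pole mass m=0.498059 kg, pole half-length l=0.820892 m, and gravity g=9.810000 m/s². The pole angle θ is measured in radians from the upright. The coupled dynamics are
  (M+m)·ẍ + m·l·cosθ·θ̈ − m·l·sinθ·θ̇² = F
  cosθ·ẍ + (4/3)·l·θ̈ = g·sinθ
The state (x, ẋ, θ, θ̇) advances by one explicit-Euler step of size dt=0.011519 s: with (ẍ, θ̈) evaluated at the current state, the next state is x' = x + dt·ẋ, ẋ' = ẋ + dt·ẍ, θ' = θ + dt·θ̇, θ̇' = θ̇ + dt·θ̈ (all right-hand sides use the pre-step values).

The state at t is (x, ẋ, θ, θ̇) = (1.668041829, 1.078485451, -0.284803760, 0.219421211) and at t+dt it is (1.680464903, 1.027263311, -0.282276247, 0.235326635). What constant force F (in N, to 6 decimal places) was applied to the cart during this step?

ẍ = (ẋ'−ẋ)/dt = (1.027263311−1.078485451)/0.011519 = -4.446752
θ̈ = (θ̇'−θ̇)/dt = (0.235326635−0.219421211)/0.011519 = 1.380799
sinθ=-0.280969, cosθ=0.959717
F = (M+m)·ẍ + m·l·cosθ·θ̈ − m·l·sinθ·θ̇² = -10.656975 + 0.541802 − -0.005531 = -10.109643

F = -10.109643 N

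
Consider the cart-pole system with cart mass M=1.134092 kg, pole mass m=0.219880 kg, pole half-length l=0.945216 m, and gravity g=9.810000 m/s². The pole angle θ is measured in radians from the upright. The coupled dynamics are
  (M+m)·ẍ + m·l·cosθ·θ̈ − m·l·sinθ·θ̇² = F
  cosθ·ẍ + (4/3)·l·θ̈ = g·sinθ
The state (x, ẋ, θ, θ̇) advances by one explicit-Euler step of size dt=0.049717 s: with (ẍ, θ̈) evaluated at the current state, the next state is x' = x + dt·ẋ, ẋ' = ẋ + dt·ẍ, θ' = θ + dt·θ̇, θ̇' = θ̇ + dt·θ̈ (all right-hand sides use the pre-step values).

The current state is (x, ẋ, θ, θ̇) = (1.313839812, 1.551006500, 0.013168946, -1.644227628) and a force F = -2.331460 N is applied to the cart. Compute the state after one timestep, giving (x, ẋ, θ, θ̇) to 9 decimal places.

(1.390951202, 1.452944671, -0.068577119, -1.561329157)

sinθ=0.013168565, cosθ=0.999913291
temp = (F + m·l·θ̇²·sinθ)/(M+m) = (-2.331460 + 0.007399104)/1.353972 = -1.716476335
θ̈ = (g·sinθ − cosθ·temp)/(l·(4/3 − m·cos²θ/(M+m))) = 1.667406942
ẍ = temp − m·l·θ̈·cosθ/(M+m) = -1.972400359
Euler: x'=1.313839812+0.049717·1.551006500=1.390951202, ẋ'=1.551006500+0.049717·-1.972400359=1.452944671
       θ'=0.013168946+0.049717·-1.644227628=-0.068577119, θ̇'=-1.644227628+0.049717·1.667406942=-1.561329157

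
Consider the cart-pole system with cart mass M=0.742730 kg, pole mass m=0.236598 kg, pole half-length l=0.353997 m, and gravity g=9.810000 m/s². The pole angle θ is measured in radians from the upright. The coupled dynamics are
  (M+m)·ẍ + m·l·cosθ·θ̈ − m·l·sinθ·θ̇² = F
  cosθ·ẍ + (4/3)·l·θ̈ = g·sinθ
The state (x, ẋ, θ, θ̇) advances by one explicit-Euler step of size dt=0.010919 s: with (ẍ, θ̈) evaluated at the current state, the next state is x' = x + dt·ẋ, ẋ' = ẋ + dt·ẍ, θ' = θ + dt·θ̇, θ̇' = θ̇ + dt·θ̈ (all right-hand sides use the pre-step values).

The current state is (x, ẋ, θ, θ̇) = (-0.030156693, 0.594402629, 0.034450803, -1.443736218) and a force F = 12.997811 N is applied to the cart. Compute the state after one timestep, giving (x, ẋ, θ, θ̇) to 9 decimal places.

(-0.023666411, 0.770610345, 0.018686647, -1.809022531)

sinθ=0.034443989, cosθ=0.999406630
temp = (F + m·l·θ̇²·sinθ)/(M+m) = (12.997811 + 0.006013119)/0.979328 = 13.278313414
θ̈ = (g·sinθ − cosθ·temp)/(l·(4/3 − m·cos²θ/(M+m))) = -33.454191118
ẍ = temp − m·l·θ̈·cosθ/(M+m) = 16.137715560
Euler: x'=-0.030156693+0.010919·0.594402629=-0.023666411, ẋ'=0.594402629+0.010919·16.137715560=0.770610345
       θ'=0.034450803+0.010919·-1.443736218=0.018686647, θ̇'=-1.443736218+0.010919·-33.454191118=-1.809022531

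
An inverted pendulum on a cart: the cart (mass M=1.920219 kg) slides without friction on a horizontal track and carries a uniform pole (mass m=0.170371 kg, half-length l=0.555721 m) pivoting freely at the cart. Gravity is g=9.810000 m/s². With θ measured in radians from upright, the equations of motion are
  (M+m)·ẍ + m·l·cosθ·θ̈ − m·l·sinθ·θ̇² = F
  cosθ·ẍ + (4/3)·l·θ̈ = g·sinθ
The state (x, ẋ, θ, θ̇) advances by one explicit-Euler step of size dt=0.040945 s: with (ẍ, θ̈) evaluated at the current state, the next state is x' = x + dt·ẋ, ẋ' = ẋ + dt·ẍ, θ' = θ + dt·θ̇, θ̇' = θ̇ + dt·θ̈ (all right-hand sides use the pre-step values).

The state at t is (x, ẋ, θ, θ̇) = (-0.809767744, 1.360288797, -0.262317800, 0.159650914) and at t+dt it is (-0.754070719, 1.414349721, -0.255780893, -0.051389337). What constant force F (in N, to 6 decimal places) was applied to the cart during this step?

ẍ = (ẋ'−ẋ)/dt = (1.414349721−1.360288797)/0.040945 = 1.320330
θ̈ = (θ̇'−θ̇)/dt = (-0.051389337−0.159650914)/0.040945 = -5.154237
sinθ=-0.259320, cosθ=0.965792
F = (M+m)·ẍ + m·l·cosθ·θ̈ − m·l·sinθ·θ̇² = 2.760269 + -0.471303 − -0.000626 = 2.289592

F = 2.289592 N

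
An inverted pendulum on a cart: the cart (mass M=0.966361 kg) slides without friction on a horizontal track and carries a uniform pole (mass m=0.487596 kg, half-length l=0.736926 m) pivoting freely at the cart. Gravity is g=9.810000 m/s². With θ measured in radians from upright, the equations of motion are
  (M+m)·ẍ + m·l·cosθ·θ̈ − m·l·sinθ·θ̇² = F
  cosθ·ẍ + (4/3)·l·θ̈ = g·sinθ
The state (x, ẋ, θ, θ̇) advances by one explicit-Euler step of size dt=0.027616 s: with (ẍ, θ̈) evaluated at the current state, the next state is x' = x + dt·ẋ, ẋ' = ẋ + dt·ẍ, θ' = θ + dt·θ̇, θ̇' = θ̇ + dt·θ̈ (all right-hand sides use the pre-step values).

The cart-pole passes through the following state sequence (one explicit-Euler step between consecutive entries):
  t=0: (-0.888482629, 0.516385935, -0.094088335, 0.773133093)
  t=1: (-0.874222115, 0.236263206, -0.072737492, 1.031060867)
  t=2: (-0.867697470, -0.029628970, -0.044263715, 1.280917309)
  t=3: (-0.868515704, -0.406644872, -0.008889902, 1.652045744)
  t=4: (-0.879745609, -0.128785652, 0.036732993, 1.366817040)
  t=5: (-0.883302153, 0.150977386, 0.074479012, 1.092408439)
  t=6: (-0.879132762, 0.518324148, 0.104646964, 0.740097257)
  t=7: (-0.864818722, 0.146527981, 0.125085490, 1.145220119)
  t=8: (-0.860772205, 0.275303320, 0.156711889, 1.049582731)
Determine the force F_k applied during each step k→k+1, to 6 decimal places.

F_0 = -11.386874 N
F_1 = -10.728838 N
F_2 = -14.999291 N
F_3 = 10.926679 N
F_4 = 11.136589 N
F_5 = 14.737217 N
F_6 = -14.352915 N
F_7 = 5.486457 N

step 0→1:
  ẍ = (ẋ'−ẋ)/dt = (0.236263206−0.516385935)/0.027616 = -10.143494
  θ̈ = (θ̇'−θ̇)/dt = (1.031060867−0.773133093)/0.027616 = 9.339795
  sinθ=-0.093950, cosθ=0.995577
  F = (M+m)·ẍ + m·l·cosθ·θ̈ − m·l·sinθ·θ̇² = -14.748204 + 3.341152 − -0.020178 = -11.386874
step 1→2:
  ẍ = (ẋ'−ẋ)/dt = (-0.029628970−0.236263206)/0.027616 = -9.628193
  θ̈ = (θ̇'−θ̇)/dt = (1.280917309−1.031060867)/0.027616 = 9.047525
  sinθ=-0.072673, cosθ=0.997356
  F = (M+m)·ẍ + m·l·cosθ·θ̈ − m·l·sinθ·θ̇² = -13.998979 + 3.242380 − -0.027761 = -10.728838
step 2→3:
  ẍ = (ẋ'−ẋ)/dt = (-0.406644872−-0.029628970)/0.027616 = -13.652082
  θ̈ = (θ̇'−θ̇)/dt = (1.652045744−1.280917309)/0.027616 = 13.438892
  sinθ=-0.044249, cosθ=0.999021
  F = (M+m)·ẍ + m·l·cosθ·θ̈ − m·l·sinθ·θ̇² = -19.849540 + 4.824162 − -0.026087 = -14.999291
step 3→4:
  ẍ = (ẋ'−ẋ)/dt = (-0.128785652−-0.406644872)/0.027616 = 10.061530
  θ̈ = (θ̇'−θ̇)/dt = (1.366817040−1.652045744)/0.027616 = -10.328386
  sinθ=-0.008890, cosθ=0.999960
  F = (M+m)·ẍ + m·l·cosθ·θ̈ − m·l·sinθ·θ̇² = 14.629032 + -3.711071 − -0.008718 = 10.926679
step 4→5:
  ẍ = (ẋ'−ẋ)/dt = (0.150977386−-0.128785652)/0.027616 = 10.130469
  θ̈ = (θ̇'−θ̇)/dt = (1.092408439−1.366817040)/0.027616 = -9.936580
  sinθ=0.036725, cosθ=0.999325
  F = (M+m)·ẍ + m·l·cosθ·θ̈ − m·l·sinθ·θ̇² = 14.729267 + -3.568025 − 0.024653 = 11.136589
step 5→6:
  ẍ = (ẋ'−ẋ)/dt = (0.518324148−0.150977386)/0.027616 = 13.301954
  θ̈ = (θ̇'−θ̇)/dt = (0.740097257−1.092408439)/0.027616 = -12.757502
  sinθ=0.074410, cosθ=0.997228
  F = (M+m)·ẍ + m·l·cosθ·θ̈ − m·l·sinθ·θ̇² = 19.340469 + -4.571345 − 0.031907 = 14.737217
step 6→7:
  ẍ = (ẋ'−ẋ)/dt = (0.146527981−0.518324148)/0.027616 = -13.463071
  θ̈ = (θ̇'−θ̇)/dt = (1.145220119−0.740097257)/0.027616 = 14.669860
  sinθ=0.104456, cosθ=0.994530
  F = (M+m)·ẍ + m·l·cosθ·θ̈ − m·l·sinθ·θ̇² = -19.574726 + 5.242370 − 0.020559 = -14.352915
step 7→8:
  ẍ = (ẋ'−ẋ)/dt = (0.275303320−0.146527981)/0.027616 = 4.663070
  θ̈ = (θ̇'−θ̇)/dt = (1.049582731−1.145220119)/0.027616 = -3.463115
  sinθ=0.124760, cosθ=0.992187
  F = (M+m)·ẍ + m·l·cosθ·θ̈ − m·l·sinθ·θ̇² = 6.779903 + -1.234652 − 0.058794 = 5.486457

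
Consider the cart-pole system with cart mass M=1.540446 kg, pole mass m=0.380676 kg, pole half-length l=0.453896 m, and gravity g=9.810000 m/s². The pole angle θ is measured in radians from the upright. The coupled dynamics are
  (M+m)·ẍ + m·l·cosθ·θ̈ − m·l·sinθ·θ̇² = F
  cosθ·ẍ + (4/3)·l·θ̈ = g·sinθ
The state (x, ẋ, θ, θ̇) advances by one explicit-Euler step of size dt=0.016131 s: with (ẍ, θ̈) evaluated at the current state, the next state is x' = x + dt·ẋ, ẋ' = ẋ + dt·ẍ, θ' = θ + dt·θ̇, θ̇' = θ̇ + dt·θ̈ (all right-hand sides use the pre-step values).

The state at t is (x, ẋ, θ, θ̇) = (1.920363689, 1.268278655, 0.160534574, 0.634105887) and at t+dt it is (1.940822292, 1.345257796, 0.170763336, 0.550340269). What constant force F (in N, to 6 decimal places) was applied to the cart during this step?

F = 8.271009 N

ẍ = (ẋ'−ẋ)/dt = (1.345257796−1.268278655)/0.016131 = 4.772125
θ̈ = (θ̇'−θ̇)/dt = (0.550340269−0.634105887)/0.016131 = -5.192835
sinθ=0.159846, cosθ=0.987142
F = (M+m)·ẍ + m·l·cosθ·θ̈ − m·l·sinθ·θ̇² = 9.167834 + -0.885719 − 0.011105 = 8.271009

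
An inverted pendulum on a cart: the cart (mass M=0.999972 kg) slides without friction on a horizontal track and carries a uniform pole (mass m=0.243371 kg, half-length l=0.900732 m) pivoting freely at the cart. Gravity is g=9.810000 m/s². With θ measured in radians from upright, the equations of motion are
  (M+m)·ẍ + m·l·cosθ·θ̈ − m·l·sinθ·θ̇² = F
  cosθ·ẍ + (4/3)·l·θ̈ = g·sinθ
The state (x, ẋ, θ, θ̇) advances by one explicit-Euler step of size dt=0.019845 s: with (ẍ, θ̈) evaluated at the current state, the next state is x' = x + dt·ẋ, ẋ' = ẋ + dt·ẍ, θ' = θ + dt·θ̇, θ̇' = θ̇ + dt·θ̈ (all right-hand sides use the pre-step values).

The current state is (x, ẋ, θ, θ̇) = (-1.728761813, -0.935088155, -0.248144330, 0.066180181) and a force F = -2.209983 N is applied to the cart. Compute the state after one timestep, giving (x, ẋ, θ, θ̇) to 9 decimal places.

sinθ=-0.245605553, cosθ=0.969369853
temp = (F + m·l·θ̇²·sinθ)/(M+m) = (-2.209983 + -0.000235808)/1.243343 = -1.777642057
θ̈ = (g·sinθ − cosθ·temp)/(l·(4/3 − m·cos²θ/(M+m))) = -0.662799238
ẍ = temp − m·l·θ̈·cosθ/(M+m) = -1.664364213
Euler: x'=-1.728761813+0.019845·-0.935088155=-1.747318637, ẋ'=-0.935088155+0.019845·-1.664364213=-0.968117463
       θ'=-0.248144330+0.019845·0.066180181=-0.246830984, θ̇'=0.066180181+0.019845·-0.662799238=0.053026930

(-1.747318637, -0.968117463, -0.246830984, 0.053026930)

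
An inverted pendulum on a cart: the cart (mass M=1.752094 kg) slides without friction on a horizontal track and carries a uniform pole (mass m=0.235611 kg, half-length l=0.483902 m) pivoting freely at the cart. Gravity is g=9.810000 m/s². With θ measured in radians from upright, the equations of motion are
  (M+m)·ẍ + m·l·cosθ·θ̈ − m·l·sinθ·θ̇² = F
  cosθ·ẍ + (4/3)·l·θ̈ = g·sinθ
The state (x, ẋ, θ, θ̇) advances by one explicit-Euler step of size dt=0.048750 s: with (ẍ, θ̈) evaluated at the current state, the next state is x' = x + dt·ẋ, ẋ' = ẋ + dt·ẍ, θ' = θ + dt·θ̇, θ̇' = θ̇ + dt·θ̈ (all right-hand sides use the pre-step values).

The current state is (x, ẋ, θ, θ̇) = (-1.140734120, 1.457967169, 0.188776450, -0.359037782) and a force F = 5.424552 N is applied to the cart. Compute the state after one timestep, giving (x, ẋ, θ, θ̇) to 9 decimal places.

sinθ=0.187657223, cosθ=0.982234578
temp = (F + m·l·θ̇²·sinθ)/(M+m) = (5.424552 + 0.002758027)/1.987705 = 2.730440396
θ̈ = (g·sinθ − cosθ·temp)/(l·(4/3 − m·cos²θ/(M+m))) = -1.425779714
ẍ = temp − m·l·θ̈·cosθ/(M+m) = 2.810768719
Euler: x'=-1.140734120+0.048750·1.457967169=-1.069658221, ẋ'=1.457967169+0.048750·2.810768719=1.594992144
       θ'=0.188776450+0.048750·-0.359037782=0.171273358, θ̇'=-0.359037782+0.048750·-1.425779714=-0.428544543

(-1.069658221, 1.594992144, 0.171273358, -0.428544543)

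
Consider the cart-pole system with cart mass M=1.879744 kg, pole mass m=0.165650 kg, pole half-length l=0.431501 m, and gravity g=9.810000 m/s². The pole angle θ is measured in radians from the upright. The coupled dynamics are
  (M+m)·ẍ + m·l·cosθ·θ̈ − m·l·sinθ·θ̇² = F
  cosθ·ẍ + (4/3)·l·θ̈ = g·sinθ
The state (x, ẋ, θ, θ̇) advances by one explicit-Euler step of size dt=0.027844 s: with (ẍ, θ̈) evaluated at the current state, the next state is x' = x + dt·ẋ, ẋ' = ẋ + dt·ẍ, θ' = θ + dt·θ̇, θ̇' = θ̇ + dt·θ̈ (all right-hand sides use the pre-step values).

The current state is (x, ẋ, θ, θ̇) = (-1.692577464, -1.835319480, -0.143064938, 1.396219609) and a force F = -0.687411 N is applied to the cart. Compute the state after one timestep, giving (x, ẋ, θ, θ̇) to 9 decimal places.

sinθ=-0.142577405, cosθ=0.989783655
temp = (F + m·l·θ̇²·sinθ)/(M+m) = (-0.687411 + -0.019866960)/2.045394 = -0.345790571
θ̈ = (g·sinθ − cosθ·temp)/(l·(4/3 − m·cos²θ/(M+m))) = -1.952371352
ẍ = temp − m·l·θ̈·cosθ/(M+m) = -0.278260226
Euler: x'=-1.692577464+0.027844·-1.835319480=-1.743680100, ẋ'=-1.835319480+0.027844·-0.278260226=-1.843067358
       θ'=-0.143064938+0.027844·1.396219609=-0.104188599, θ̇'=1.396219609+0.027844·-1.952371352=1.341857781

(-1.743680100, -1.843067358, -0.104188599, 1.341857781)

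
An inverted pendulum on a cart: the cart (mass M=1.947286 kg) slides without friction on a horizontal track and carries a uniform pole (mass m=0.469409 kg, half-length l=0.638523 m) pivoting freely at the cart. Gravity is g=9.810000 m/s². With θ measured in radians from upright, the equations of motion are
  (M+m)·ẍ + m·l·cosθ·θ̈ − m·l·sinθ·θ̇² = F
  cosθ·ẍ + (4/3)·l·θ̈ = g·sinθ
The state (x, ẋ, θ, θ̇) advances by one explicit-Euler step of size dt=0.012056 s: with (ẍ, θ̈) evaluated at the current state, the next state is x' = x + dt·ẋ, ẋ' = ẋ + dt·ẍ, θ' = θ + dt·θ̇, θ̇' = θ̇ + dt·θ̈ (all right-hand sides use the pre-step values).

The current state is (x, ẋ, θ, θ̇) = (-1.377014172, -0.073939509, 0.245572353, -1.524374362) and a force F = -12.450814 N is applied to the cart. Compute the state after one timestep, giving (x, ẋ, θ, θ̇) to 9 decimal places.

(-1.377905587, -0.149647308, 0.227194496, -1.404344521)

sinθ=0.243111546, cosθ=0.969998338
temp = (F + m·l·θ̇²·sinθ)/(M+m) = (-12.450814 + 0.169323335)/2.416695 = -5.081936556
θ̈ = (g·sinθ − cosθ·temp)/(l·(4/3 − m·cos²θ/(M+m))) = 9.956025324
ẍ = temp − m·l·θ̈·cosθ/(M+m) = -6.279678054
Euler: x'=-1.377014172+0.012056·-0.073939509=-1.377905587, ẋ'=-0.073939509+0.012056·-6.279678054=-0.149647308
       θ'=0.245572353+0.012056·-1.524374362=0.227194496, θ̇'=-1.524374362+0.012056·9.956025324=-1.404344521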